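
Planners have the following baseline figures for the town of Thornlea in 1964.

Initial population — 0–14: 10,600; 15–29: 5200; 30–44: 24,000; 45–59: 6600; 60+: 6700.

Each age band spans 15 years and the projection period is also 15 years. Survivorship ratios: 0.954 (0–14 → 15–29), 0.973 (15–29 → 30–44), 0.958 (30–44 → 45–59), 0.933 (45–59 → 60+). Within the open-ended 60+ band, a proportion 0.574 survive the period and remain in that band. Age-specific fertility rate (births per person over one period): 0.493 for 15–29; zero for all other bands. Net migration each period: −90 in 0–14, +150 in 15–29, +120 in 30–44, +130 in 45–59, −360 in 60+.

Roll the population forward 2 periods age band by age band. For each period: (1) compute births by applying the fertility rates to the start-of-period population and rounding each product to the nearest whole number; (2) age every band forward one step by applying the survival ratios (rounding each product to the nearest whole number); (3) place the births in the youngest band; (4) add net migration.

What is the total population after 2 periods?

After projecting period 1:
Births: 5200 × 0.493 = 2564
15–29: 10600 × 0.954 = 10112
30–44: 5200 × 0.973 = 5060
45–59: 24000 × 0.958 = 22992
60+: 6600 × 0.933 + 6700 × 0.574 = 6158 + 3846 = 10004
Net migration: 0–14 − 90 → 2474; 15–29 + 150 → 10262; 30–44 + 120 → 5180; 45–59 + 130 → 23122; 60+ − 360 → 9644
End of period: [2474, 10262, 5180, 23122, 9644]
After projecting period 2:
Births: 10262 × 0.493 = 5059
15–29: 2474 × 0.954 = 2360
30–44: 10262 × 0.973 = 9985
45–59: 5180 × 0.958 = 4962
60+: 23122 × 0.933 + 9644 × 0.574 = 21573 + 5536 = 27109
Net migration: 0–14 − 90 → 4969; 15–29 + 150 → 2510; 30–44 + 120 → 10105; 45–59 + 130 → 5092; 60+ − 360 → 26749
End of period: [4969, 2510, 10105, 5092, 26749]
Total after period 2: 4969 + 2510 + 10105 + 5092 + 26749 = 49425

49425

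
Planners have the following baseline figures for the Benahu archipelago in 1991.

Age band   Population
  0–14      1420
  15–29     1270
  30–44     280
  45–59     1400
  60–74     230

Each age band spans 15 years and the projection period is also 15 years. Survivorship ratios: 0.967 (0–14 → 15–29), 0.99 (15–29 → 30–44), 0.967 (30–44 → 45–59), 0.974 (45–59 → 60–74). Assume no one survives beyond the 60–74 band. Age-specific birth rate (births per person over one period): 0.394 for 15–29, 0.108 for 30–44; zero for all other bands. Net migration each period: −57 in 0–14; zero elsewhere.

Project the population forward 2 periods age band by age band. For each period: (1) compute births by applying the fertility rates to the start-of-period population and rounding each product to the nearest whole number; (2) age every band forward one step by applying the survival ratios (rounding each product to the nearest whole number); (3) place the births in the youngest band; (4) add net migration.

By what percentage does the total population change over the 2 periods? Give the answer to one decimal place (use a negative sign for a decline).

-14.9

After projecting period 1:
Births: 1270 * 0.394 = 500, 280 * 0.108 = 30 ⇒ total 530
15–29: 1420 * 0.967 = 1373
30–44: 1270 * 0.99 = 1257
45–59: 280 * 0.967 = 271
60–74: 1400 * 0.974 = 1364
Net migration: 0–14 − 57 → 473
Giving 473 / 1373 / 1257 / 271 / 1364.
After projecting period 2:
Births: 1373 * 0.394 = 541, 1257 * 0.108 = 136 ⇒ total 677
15–29: 473 * 0.967 = 457
30–44: 1373 * 0.99 = 1359
45–59: 1257 * 0.967 = 1216
60–74: 271 * 0.974 = 264
Net migration: 0–14 − 57 → 620
Giving 620 / 457 / 1359 / 1216 / 264.
Total: 4600 → 3916; change = -684; percentage change = -14.9%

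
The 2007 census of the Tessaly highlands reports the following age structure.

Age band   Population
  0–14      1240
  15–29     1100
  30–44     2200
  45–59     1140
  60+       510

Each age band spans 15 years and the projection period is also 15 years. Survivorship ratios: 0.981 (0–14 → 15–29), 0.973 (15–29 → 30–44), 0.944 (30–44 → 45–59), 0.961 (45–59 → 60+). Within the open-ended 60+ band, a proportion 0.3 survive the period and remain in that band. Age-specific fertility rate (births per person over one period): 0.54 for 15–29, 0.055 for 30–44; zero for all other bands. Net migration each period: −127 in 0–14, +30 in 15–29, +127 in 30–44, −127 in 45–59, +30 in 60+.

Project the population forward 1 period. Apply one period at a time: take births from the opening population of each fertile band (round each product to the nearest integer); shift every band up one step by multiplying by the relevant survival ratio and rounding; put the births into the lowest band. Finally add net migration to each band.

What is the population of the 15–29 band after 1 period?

1246

— Period 1 —
Births: 1100 * 0.54 = 594  |  2200 * 0.055 = 121 → 715
15–29: 1240 * 0.981 = 1216
30–44: 1100 * 0.973 = 1070
45–59: 2200 * 0.944 = 2077
60+: 1140 * 0.961 + 510 * 0.3 = 1096 + 153 = 1249
Net migration: 0–14 − 127 → 588; 15–29 + 30 → 1246; 30–44 + 127 → 1197; 45–59 − 127 → 1950; 60+ + 30 → 1279
→ [588, 1246, 1197, 1950, 1279]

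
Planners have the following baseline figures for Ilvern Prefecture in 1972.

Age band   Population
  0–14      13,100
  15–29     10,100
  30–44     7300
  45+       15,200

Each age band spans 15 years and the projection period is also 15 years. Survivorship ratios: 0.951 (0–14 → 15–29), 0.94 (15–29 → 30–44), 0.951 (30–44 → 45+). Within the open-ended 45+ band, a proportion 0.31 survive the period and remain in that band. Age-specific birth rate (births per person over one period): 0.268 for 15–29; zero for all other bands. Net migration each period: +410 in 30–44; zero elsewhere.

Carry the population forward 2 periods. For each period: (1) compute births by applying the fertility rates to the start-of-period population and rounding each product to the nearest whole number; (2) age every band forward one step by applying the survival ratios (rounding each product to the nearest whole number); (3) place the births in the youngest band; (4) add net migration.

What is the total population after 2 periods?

31066

[period 1]
Births: 10100 × 0.268 = 2707
15–29: 13100 × 0.951 = 12458
30–44: 10100 × 0.94 = 9494
45+: 7300 × 0.951 + 15200 × 0.31 = 6942 + 4712 = 11654
Net migration: 30–44 + 410 → 9904
End of period: [2707, 12458, 9904, 11654]
[period 2]
Births: 12458 × 0.268 = 3339
15–29: 2707 × 0.951 = 2574
30–44: 12458 × 0.94 = 11711
45+: 9904 × 0.951 + 11654 × 0.31 = 9419 + 3613 = 13032
Net migration: 30–44 + 410 → 12121
End of period: [3339, 2574, 12121, 13032]
Total after period 2: 3339 + 2574 + 12121 + 13032 = 31066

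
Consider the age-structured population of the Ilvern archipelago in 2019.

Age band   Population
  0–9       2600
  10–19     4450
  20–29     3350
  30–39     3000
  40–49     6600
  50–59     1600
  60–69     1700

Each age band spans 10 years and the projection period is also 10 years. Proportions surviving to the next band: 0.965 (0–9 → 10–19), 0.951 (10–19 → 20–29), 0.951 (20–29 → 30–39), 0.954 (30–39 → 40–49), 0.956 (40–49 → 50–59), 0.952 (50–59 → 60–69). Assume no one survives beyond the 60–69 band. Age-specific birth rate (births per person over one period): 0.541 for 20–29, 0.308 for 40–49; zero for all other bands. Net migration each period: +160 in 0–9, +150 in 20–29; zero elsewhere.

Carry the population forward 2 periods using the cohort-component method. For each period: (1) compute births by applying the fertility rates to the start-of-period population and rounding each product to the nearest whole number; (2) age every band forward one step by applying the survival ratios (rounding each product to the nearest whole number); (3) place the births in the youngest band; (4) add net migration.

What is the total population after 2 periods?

25762

Call the bands 1 to 7, youngest first.
— Period 1 —
Births: 3350 × 0.541 = 1812 ; 6600 × 0.308 = 2033 → total 3845
Band 2: 2600 × 0.965 = 2509
Band 3: 4450 × 0.951 = 4232
Band 4: 3350 × 0.951 = 3186
Band 5: 3000 × 0.954 = 2862
Band 6: 6600 × 0.956 = 6310
Band 7: 1600 × 0.952 = 1523
Net migration: Band 1 + 160 → 4005; Band 3 + 150 → 4382
End of period: [4005, 2509, 4382, 3186, 2862, 6310, 1523]
— Period 2 —
Births: 4382 × 0.541 = 2371 ; 2862 × 0.308 = 881 → total 3252
Band 2: 4005 × 0.965 = 3865
Band 3: 2509 × 0.951 = 2386
Band 4: 4382 × 0.951 = 4167
Band 5: 3186 × 0.954 = 3039
Band 6: 2862 × 0.956 = 2736
Band 7: 6310 × 0.952 = 6007
Net migration: Band 1 + 160 → 3412; Band 3 + 150 → 2536
End of period: [3412, 3865, 2536, 4167, 3039, 2736, 6007]
Total after period 2: 3412 + 3865 + 2536 + 4167 + 3039 + 2736 + 6007 = 25762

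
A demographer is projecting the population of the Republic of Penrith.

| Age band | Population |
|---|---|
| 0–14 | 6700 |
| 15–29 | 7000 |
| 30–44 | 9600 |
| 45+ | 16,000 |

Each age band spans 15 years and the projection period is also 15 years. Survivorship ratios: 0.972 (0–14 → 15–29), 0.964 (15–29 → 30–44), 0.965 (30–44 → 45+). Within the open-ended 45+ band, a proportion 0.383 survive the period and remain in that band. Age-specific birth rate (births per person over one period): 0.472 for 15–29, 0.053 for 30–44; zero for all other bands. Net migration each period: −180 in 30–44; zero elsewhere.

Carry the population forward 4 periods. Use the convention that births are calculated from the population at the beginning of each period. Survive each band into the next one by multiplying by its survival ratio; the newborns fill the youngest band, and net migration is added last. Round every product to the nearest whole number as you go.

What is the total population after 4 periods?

Let band 1 be 0–14 through band 4 = 45+.
[period 1]
Births: 7000 × 0.472 = 3304  |  9600 × 0.053 = 509 → 3813
Band 2: 6700 × 0.972 = 6512
Band 3: 7000 × 0.964 = 6748
Band 4: 9600 × 0.965 + 16000 × 0.383 = 9264 + 6128 = 15392
Net migration: Band 3 − 180 → 6568
End of period: [3813, 6512, 6568, 15392]
[period 2]
Births: 6512 × 0.472 = 3074  |  6568 × 0.053 = 348 → 3422
Band 2: 3813 × 0.972 = 3706
Band 3: 6512 × 0.964 = 6278
Band 4: 6568 × 0.965 + 15392 × 0.383 = 6338 + 5895 = 12233
Net migration: Band 3 − 180 → 6098
End of period: [3422, 3706, 6098, 12233]
[period 3]
Births: 3706 × 0.472 = 1749  |  6098 × 0.053 = 323 → 2072
Band 2: 3422 × 0.972 = 3326
Band 3: 3706 × 0.964 = 3573
Band 4: 6098 × 0.965 + 12233 × 0.383 = 5885 + 4685 = 10570
Net migration: Band 3 − 180 → 3393
End of period: [2072, 3326, 3393, 10570]
[period 4]
Births: 3326 × 0.472 = 1570  |  3393 × 0.053 = 180 → 1750
Band 2: 2072 × 0.972 = 2014
Band 3: 3326 × 0.964 = 3206
Band 4: 3393 × 0.965 + 10570 × 0.383 = 3274 + 4048 = 7322
Net migration: Band 3 − 180 → 3026
End of period: [1750, 2014, 3026, 7322]
Total after period 4: 1750 + 2014 + 3026 + 7322 = 14112

14112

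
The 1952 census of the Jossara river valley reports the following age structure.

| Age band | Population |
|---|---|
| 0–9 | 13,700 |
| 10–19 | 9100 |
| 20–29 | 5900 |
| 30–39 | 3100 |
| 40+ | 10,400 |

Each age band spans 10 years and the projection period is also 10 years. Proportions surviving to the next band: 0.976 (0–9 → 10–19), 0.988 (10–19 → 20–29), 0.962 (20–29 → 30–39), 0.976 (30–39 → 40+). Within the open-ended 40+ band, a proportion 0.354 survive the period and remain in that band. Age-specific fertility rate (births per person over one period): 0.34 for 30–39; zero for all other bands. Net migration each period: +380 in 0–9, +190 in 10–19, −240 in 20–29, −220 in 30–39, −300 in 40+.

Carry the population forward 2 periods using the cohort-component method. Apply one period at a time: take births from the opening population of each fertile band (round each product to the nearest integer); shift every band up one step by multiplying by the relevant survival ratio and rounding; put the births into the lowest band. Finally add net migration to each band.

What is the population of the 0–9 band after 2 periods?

2235

[period 1]
Births: 3100 × 0.34 = 1054
10–19: 13700 × 0.976 = 13371
20–29: 9100 × 0.988 = 8991
30–39: 5900 × 0.962 = 5676
40+: 3100 × 0.976 + 10400 × 0.354 = 3026 + 3682 = 6708
Net migration: 0–9 + 380 → 1434; 10–19 + 190 → 13561; 20–29 − 240 → 8751; 30–39 − 220 → 5456; 40+ − 300 → 6408
End of period: [1434, 13561, 8751, 5456, 6408]
[period 2]
Births: 5456 × 0.34 = 1855
10–19: 1434 × 0.976 = 1400
20–29: 13561 × 0.988 = 13398
30–39: 8751 × 0.962 = 8418
40+: 5456 × 0.976 + 6408 × 0.354 = 5325 + 2268 = 7593
Net migration: 0–9 + 380 → 2235; 10–19 + 190 → 1590; 20–29 − 240 → 13158; 30–39 − 220 → 8198; 40+ − 300 → 7293
End of period: [2235, 1590, 13158, 8198, 7293]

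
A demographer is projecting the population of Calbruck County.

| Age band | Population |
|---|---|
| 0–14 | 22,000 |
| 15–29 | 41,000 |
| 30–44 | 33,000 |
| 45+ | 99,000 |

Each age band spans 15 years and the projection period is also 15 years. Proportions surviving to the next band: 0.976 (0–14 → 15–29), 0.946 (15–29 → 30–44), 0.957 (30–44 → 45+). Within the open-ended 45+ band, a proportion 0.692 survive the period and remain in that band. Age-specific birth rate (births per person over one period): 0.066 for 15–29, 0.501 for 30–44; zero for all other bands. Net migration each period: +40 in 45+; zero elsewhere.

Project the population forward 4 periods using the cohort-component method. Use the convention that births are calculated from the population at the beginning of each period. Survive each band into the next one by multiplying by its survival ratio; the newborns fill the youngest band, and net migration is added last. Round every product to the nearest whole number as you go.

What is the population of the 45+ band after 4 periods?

Call the bands 1 to 4, youngest first.
[period 1]
Births: 41000 * 0.066 = 2706  |  33000 * 0.501 = 16533 ⇒ total 19239
Band 2: 22000 * 0.976 = 21472
Band 3: 41000 * 0.946 = 38786
Band 4: 33000 * 0.957 + 99000 * 0.692 = 31581 + 68508 = 100089
Net migration: Band 4 + 40 → 100129
→ [19239, 21472, 38786, 100129]
[period 2]
Births: 21472 * 0.066 = 1417  |  38786 * 0.501 = 19432 ⇒ total 20849
Band 2: 19239 * 0.976 = 18777
Band 3: 21472 * 0.946 = 20313
Band 4: 38786 * 0.957 + 100129 * 0.692 = 37118 + 69289 = 106407
Net migration: Band 4 + 40 → 106447
→ [20849, 18777, 20313, 106447]
[period 3]
Births: 18777 * 0.066 = 1239  |  20313 * 0.501 = 10177 ⇒ total 11416
Band 2: 20849 * 0.976 = 20349
Band 3: 18777 * 0.946 = 17763
Band 4: 20313 * 0.957 + 106447 * 0.692 = 19440 + 73661 = 93101
Net migration: Band 4 + 40 → 93141
→ [11416, 20349, 17763, 93141]
[period 4]
Births: 20349 * 0.066 = 1343  |  17763 * 0.501 = 8899 ⇒ total 10242
Band 2: 11416 * 0.976 = 11142
Band 3: 20349 * 0.946 = 19250
Band 4: 17763 * 0.957 + 93141 * 0.692 = 16999 + 64454 = 81453
Net migration: Band 4 + 40 → 81493
→ [10242, 11142, 19250, 81493]

81493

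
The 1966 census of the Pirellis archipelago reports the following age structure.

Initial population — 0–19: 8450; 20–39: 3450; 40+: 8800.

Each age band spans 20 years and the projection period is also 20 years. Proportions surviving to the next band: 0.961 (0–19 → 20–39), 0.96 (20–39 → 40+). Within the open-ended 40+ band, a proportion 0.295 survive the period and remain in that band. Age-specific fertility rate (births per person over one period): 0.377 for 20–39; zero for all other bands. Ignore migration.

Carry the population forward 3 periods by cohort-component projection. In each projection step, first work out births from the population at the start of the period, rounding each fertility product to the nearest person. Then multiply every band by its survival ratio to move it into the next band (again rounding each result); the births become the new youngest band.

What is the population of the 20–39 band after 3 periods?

2942

Let band 1 be 0–19 through band 3 = 40+.
[period 1]
Births: 3450 * 0.377 = 1301
Band 2: 8450 * 0.961 = 8120
Band 3: 3450 * 0.96 + 8800 * 0.295 = 3312 + 2596 = 5908
→ [1301, 8120, 5908]
[period 2]
Births: 8120 * 0.377 = 3061
Band 2: 1301 * 0.961 = 1250
Band 3: 8120 * 0.96 + 5908 * 0.295 = 7795 + 1743 = 9538
→ [3061, 1250, 9538]
[period 3]
Births: 1250 * 0.377 = 471
Band 2: 3061 * 0.961 = 2942
Band 3: 1250 * 0.96 + 9538 * 0.295 = 1200 + 2814 = 4014
→ [471, 2942, 4014]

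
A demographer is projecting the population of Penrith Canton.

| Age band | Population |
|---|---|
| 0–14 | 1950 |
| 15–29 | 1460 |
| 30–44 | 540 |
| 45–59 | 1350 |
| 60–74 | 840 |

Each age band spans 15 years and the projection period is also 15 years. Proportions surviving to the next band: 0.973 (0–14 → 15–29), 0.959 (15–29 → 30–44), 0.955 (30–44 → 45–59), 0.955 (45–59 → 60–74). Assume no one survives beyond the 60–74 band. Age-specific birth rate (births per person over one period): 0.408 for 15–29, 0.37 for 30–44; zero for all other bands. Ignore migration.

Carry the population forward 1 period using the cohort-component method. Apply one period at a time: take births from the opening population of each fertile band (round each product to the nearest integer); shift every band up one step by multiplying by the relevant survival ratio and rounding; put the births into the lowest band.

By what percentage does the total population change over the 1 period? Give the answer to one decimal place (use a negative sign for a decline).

Numbering the bands 1..5 from youngest to oldest:
— Period 1 —
Births: 1460 * 0.408 = 596  |  540 * 0.37 = 200 — total 796
Band 2: 1950 * 0.973 = 1897
Band 3: 1460 * 0.959 = 1400
Band 4: 540 * 0.955 = 516
Band 5: 1350 * 0.955 = 1289
Giving 796 / 1897 / 1400 / 516 / 1289.
Total: 6140 → 5898; change = -242; percentage change = -3.9%

-3.9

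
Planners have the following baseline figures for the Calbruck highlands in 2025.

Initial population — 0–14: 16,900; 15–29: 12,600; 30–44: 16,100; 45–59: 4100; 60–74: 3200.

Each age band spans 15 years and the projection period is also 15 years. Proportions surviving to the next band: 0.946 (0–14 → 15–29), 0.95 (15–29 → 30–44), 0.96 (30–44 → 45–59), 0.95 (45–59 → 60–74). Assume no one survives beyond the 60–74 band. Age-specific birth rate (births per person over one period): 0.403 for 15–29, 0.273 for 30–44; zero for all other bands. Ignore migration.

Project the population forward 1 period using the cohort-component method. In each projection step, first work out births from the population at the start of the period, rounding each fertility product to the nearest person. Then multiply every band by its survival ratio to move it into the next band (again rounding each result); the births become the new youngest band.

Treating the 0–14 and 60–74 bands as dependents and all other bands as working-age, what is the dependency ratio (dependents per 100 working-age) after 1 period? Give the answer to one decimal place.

30.8

Numbering the groups 1..5 from youngest to oldest:
[period 1]
Births: 12600 * 0.403 = 5078 ; 16100 * 0.273 = 4395 → total 9473
Group 2: 16900 * 0.946 = 15987
Group 3: 12600 * 0.95 = 11970
Group 4: 16100 * 0.96 = 15456
Group 5: 4100 * 0.95 = 3895
→ [9473, 15987, 11970, 15456, 3895]
Dependents (band 0–14 + band 60–74) = 9473 + 3895 = 13368; working-age = 43413; ratio = 13368/43413 × 100 = 30.8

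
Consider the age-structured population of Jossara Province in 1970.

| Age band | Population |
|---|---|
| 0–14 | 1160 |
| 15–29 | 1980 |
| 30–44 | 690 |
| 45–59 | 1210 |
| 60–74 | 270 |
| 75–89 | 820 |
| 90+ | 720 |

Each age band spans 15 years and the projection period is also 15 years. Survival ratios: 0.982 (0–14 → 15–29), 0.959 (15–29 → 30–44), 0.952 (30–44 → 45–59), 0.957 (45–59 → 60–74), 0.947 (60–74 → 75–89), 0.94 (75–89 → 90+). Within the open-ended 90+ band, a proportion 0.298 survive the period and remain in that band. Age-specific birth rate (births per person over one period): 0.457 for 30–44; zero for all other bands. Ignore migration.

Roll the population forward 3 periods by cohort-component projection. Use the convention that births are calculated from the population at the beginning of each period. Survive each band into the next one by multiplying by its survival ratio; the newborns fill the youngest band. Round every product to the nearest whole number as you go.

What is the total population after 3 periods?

6203

Let group 1 be 0–14 through group 7 = 90+.
After projecting period 1:
Births: 690 × 0.457 = 315
Group 2: 1160 × 0.982 = 1139
Group 3: 1980 × 0.959 = 1899
Group 4: 690 × 0.952 = 657
Group 5: 1210 × 0.957 = 1158
Group 6: 270 × 0.947 = 256
Group 7: 820 × 0.94 + 720 × 0.298 = 771 + 215 = 986
→ [315, 1139, 1899, 657, 1158, 256, 986]
After projecting period 2:
Births: 1899 × 0.457 = 868
Group 2: 315 × 0.982 = 309
Group 3: 1139 × 0.959 = 1092
Group 4: 1899 × 0.952 = 1808
Group 5: 657 × 0.957 = 629
Group 6: 1158 × 0.947 = 1097
Group 7: 256 × 0.94 + 986 × 0.298 = 241 + 294 = 535
→ [868, 309, 1092, 1808, 629, 1097, 535]
After projecting period 3:
Births: 1092 × 0.457 = 499
Group 2: 868 × 0.982 = 852
Group 3: 309 × 0.959 = 296
Group 4: 1092 × 0.952 = 1040
Group 5: 1808 × 0.957 = 1730
Group 6: 629 × 0.947 = 596
Group 7: 1097 × 0.94 + 535 × 0.298 = 1031 + 159 = 1190
→ [499, 852, 296, 1040, 1730, 596, 1190]
Total after period 3: 499 + 852 + 296 + 1040 + 1730 + 596 + 1190 = 6203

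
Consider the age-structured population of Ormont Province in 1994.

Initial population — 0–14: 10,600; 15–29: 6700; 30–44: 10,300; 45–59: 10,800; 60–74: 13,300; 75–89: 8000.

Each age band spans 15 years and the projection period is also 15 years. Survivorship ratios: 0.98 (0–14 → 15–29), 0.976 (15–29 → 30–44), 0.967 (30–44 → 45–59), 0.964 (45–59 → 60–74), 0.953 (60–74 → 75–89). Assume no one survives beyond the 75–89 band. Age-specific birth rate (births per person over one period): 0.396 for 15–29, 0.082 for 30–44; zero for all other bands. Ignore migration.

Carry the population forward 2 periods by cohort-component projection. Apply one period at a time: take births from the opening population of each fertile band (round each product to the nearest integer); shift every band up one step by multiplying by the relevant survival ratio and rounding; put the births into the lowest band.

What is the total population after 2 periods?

44063

Numbering the bands 1..6 from youngest to oldest:
After projecting period 1:
Births: 6700 × 0.396 = 2653 ; 10300 × 0.082 = 845 ⇒ total 3498
Band 2: 10600 × 0.98 = 10388
Band 3: 6700 × 0.976 = 6539
Band 4: 10300 × 0.967 = 9960
Band 5: 10800 × 0.964 = 10411
Band 6: 13300 × 0.953 = 12675
Giving 3498 / 10388 / 6539 / 9960 / 10411 / 12675.
After projecting period 2:
Births: 10388 × 0.396 = 4114 ; 6539 × 0.082 = 536 ⇒ total 4650
Band 2: 3498 × 0.98 = 3428
Band 3: 10388 × 0.976 = 10139
Band 4: 6539 × 0.967 = 6323
Band 5: 9960 × 0.964 = 9601
Band 6: 10411 × 0.953 = 9922
Giving 4650 / 3428 / 10139 / 6323 / 9601 / 9922.
Total after period 2: 4650 + 3428 + 10139 + 6323 + 9601 + 9922 = 44063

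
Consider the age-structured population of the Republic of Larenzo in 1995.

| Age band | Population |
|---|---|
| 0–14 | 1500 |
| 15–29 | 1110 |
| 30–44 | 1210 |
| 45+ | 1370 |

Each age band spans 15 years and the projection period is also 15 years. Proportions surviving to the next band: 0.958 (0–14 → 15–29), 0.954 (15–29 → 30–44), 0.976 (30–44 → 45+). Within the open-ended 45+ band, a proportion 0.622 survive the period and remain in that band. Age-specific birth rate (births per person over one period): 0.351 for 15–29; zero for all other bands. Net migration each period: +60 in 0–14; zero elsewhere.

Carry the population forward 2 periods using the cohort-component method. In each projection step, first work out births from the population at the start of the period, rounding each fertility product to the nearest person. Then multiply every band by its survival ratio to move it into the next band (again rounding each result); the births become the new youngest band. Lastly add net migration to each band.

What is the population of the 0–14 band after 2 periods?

564

Call the groups 1 to 4, youngest first.
After projecting period 1:
Births: 1110 × 0.351 = 390
Group 2: 1500 × 0.958 = 1437
Group 3: 1110 × 0.954 = 1059
Group 4: 1210 × 0.976 + 1370 × 0.622 = 1181 + 852 = 2033
Net migration: Group 1 + 60 → 450
Giving 450 / 1437 / 1059 / 2033.
After projecting period 2:
Births: 1437 × 0.351 = 504
Group 2: 450 × 0.958 = 431
Group 3: 1437 × 0.954 = 1371
Group 4: 1059 × 0.976 + 2033 × 0.622 = 1034 + 1265 = 2299
Net migration: Group 1 + 60 → 564
Giving 564 / 431 / 1371 / 2299.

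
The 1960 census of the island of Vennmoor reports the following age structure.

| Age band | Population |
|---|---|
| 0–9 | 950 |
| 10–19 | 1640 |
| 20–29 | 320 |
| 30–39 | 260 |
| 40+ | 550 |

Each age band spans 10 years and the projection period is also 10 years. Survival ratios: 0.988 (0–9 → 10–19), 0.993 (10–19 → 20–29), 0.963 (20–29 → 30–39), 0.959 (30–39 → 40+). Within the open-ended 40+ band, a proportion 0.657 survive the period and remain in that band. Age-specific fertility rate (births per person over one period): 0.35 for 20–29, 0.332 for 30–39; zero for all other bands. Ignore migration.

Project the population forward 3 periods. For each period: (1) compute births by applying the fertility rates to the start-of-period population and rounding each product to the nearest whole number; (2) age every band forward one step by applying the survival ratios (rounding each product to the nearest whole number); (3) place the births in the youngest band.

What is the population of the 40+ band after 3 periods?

[period 1]
Births: 320 * 0.35 = 112, 260 * 0.332 = 86 → total 198
10–19: 950 * 0.988 = 939
20–29: 1640 * 0.993 = 1629
30–39: 320 * 0.963 = 308
40+: 260 * 0.959 + 550 * 0.657 = 249 + 361 = 610
End of period: [198, 939, 1629, 308, 610]
[period 2]
Births: 1629 * 0.35 = 570, 308 * 0.332 = 102 → total 672
10–19: 198 * 0.988 = 196
20–29: 939 * 0.993 = 932
30–39: 1629 * 0.963 = 1569
40+: 308 * 0.959 + 610 * 0.657 = 295 + 401 = 696
End of period: [672, 196, 932, 1569, 696]
[period 3]
Births: 932 * 0.35 = 326, 1569 * 0.332 = 521 → total 847
10–19: 672 * 0.988 = 664
20–29: 196 * 0.993 = 195
30–39: 932 * 0.963 = 898
40+: 1569 * 0.959 + 696 * 0.657 = 1505 + 457 = 1962
End of period: [847, 664, 195, 898, 1962]

1962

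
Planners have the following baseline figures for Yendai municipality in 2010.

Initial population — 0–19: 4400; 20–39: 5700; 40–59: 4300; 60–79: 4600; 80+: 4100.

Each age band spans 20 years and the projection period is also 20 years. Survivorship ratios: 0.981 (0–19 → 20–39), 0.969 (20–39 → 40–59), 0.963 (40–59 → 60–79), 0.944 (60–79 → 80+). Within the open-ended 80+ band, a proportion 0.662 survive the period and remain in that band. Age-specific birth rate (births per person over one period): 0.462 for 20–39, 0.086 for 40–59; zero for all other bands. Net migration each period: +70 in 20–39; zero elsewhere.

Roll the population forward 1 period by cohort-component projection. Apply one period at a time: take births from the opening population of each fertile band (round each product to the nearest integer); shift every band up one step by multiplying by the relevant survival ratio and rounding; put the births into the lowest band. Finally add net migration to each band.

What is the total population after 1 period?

24109

Numbering the groups 1..5 from youngest to oldest:
— Period 1 —
Births: 5700 × 0.462 = 2633 ; 4300 × 0.086 = 370 ⇒ total 3003
Group 2: 4400 × 0.981 = 4316
Group 3: 5700 × 0.969 = 5523
Group 4: 4300 × 0.963 = 4141
Group 5: 4600 × 0.944 + 4100 × 0.662 = 4342 + 2714 = 7056
Net migration: Group 2 + 70 → 4386
Giving 3003 / 4386 / 5523 / 4141 / 7056.
Total after period 1: 3003 + 4386 + 5523 + 4141 + 7056 = 24109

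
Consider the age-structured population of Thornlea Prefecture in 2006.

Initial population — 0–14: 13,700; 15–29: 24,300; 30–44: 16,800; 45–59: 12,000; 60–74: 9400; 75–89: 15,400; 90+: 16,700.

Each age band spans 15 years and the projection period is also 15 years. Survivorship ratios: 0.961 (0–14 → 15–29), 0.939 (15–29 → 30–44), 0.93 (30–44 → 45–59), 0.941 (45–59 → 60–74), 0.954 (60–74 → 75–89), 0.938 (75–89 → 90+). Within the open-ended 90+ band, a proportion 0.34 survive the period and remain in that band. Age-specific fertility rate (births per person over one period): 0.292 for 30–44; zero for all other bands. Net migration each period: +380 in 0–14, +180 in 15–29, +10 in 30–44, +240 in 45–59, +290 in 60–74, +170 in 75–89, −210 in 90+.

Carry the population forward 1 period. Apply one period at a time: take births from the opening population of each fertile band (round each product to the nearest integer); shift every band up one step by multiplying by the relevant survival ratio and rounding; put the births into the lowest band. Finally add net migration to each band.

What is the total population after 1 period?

97957

Call the groups 1 to 7, youngest first.
— Period 1 —
Births: 16800 * 0.292 = 4906
Group 2: 13700 * 0.961 = 13166
Group 3: 24300 * 0.939 = 22818
Group 4: 16800 * 0.93 = 15624
Group 5: 12000 * 0.941 = 11292
Group 6: 9400 * 0.954 = 8968
Group 7: 15400 * 0.938 + 16700 * 0.34 = 14445 + 5678 = 20123
Net migration: Group 1 + 380 → 5286; Group 2 + 180 → 13346; Group 3 + 10 → 22828; Group 4 + 240 → 15864; Group 5 + 290 → 11582; Group 6 + 170 → 9138; Group 7 − 210 → 19913
Population now: 0–14=5286, 15–29=13346, 30–44=22828, 45–59=15864, 60–74=11582, 75–89=9138, 90+=19913
Total after period 1: 5286 + 13346 + 22828 + 15864 + 11582 + 9138 + 19913 = 97957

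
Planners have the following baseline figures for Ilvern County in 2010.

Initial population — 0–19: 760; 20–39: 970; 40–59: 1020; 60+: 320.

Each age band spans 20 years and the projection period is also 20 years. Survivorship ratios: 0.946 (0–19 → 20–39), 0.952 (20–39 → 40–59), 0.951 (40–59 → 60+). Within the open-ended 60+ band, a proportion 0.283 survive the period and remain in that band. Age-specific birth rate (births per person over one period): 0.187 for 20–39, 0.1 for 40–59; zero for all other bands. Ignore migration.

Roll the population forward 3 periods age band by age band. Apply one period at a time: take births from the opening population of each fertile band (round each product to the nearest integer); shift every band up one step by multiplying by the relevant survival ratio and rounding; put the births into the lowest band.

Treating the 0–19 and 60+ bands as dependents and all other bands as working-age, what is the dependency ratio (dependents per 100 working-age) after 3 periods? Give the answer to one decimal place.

234.8

Period 1:
Births: 970 × 0.187 = 181 ; 1020 × 0.1 = 102 → 283
20–39: 760 × 0.946 = 719
40–59: 970 × 0.952 = 923
60+: 1020 × 0.951 + 320 × 0.283 = 970 + 91 = 1061
End of period: [283, 719, 923, 1061]
Period 2:
Births: 719 × 0.187 = 134 ; 923 × 0.1 = 92 → 226
20–39: 283 × 0.946 = 268
40–59: 719 × 0.952 = 684
60+: 923 × 0.951 + 1061 × 0.283 = 878 + 300 = 1178
End of period: [226, 268, 684, 1178]
Period 3:
Births: 268 × 0.187 = 50 ; 684 × 0.1 = 68 → 118
20–39: 226 × 0.946 = 214
40–59: 268 × 0.952 = 255
60+: 684 × 0.951 + 1178 × 0.283 = 650 + 333 = 983
End of period: [118, 214, 255, 983]
Dependents (band 0–19 + band 60+) = 118 + 983 = 1101; working-age = 469; ratio = 1101/469 × 100 = 234.8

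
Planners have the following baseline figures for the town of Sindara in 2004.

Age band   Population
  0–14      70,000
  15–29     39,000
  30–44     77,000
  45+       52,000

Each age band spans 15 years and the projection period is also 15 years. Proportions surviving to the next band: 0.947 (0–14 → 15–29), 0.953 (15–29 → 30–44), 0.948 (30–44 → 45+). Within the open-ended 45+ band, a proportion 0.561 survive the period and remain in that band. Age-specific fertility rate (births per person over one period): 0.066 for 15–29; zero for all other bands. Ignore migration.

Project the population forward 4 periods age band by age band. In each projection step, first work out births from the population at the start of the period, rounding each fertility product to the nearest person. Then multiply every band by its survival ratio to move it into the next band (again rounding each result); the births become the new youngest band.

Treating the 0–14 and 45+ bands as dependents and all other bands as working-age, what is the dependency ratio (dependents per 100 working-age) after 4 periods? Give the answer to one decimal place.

1590.2

Numbering the groups 1..4 from youngest to oldest:
Period 1.
Births: 39000 × 0.066 = 2574
Group 2: 70000 × 0.947 = 66290
Group 3: 39000 × 0.953 = 37167
Group 4: 77000 × 0.948 + 52000 × 0.561 = 72996 + 29172 = 102168
Giving 2574 / 66290 / 37167 / 102168.
Period 2.
Births: 66290 × 0.066 = 4375
Group 2: 2574 × 0.947 = 2438
Group 3: 66290 × 0.953 = 63174
Group 4: 37167 × 0.948 + 102168 × 0.561 = 35234 + 57316 = 92550
Giving 4375 / 2438 / 63174 / 92550.
Period 3.
Births: 2438 × 0.066 = 161
Group 2: 4375 × 0.947 = 4143
Group 3: 2438 × 0.953 = 2323
Group 4: 63174 × 0.948 + 92550 × 0.561 = 59889 + 51921 = 111810
Giving 161 / 4143 / 2323 / 111810.
Period 4.
Births: 4143 × 0.066 = 273
Group 2: 161 × 0.947 = 152
Group 3: 4143 × 0.953 = 3948
Group 4: 2323 × 0.948 + 111810 × 0.561 = 2202 + 62725 = 64927
Giving 273 / 152 / 3948 / 64927.
Dependents (band 0–14 + band 45+) = 273 + 64927 = 65200; working-age = 4100; ratio = 65200/4100 × 100 = 1590.2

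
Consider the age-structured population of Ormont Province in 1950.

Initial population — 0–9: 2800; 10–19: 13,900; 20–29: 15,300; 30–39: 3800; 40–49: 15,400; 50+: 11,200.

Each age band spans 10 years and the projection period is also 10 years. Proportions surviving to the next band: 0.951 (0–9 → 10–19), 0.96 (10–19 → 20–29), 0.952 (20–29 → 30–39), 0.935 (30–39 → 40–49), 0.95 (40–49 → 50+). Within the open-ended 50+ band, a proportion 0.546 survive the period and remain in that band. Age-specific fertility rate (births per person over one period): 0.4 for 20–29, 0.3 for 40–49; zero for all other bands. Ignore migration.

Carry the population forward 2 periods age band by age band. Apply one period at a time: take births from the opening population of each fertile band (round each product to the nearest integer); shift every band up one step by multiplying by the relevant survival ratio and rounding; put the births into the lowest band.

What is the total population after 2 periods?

After projecting period 1:
Births: 15300 × 0.4 = 6120, 15400 × 0.3 = 4620 — total 10740
10–19: 2800 × 0.951 = 2663
20–29: 13900 × 0.96 = 13344
30–39: 15300 × 0.952 = 14566
40–49: 3800 × 0.935 = 3553
50+: 15400 × 0.95 + 11200 × 0.546 = 14630 + 6115 = 20745
Population now: 0–9=10740, 10–19=2663, 20–29=13344, 30–39=14566, 40–49=3553, 50+=20745
After projecting period 2:
Births: 13344 × 0.4 = 5338, 3553 × 0.3 = 1066 — total 6404
10–19: 10740 × 0.951 = 10214
20–29: 2663 × 0.96 = 2556
30–39: 13344 × 0.952 = 12703
40–49: 14566 × 0.935 = 13619
50+: 3553 × 0.95 + 20745 × 0.546 = 3375 + 11327 = 14702
Population now: 0–9=6404, 10–19=10214, 20–29=2556, 30–39=12703, 40–49=13619, 50+=14702
Total after period 2: 6404 + 10214 + 2556 + 12703 + 13619 + 14702 = 60198

60198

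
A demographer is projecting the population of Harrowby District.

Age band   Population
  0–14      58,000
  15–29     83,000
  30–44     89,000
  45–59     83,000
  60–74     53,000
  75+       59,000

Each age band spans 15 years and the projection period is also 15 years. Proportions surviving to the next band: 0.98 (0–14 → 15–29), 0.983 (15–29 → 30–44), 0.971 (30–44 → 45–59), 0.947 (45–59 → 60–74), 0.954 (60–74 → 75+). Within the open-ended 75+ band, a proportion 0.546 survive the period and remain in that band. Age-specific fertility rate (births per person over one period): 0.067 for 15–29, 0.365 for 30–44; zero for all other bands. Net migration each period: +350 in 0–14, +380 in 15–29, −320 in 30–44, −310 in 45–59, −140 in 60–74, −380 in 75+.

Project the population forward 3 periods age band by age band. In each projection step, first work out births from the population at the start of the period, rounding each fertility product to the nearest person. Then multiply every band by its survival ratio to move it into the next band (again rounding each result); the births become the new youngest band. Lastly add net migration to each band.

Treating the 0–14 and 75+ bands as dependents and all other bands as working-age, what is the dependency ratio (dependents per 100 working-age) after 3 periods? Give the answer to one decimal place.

83.4

Period 1:
Births: 83000 × 0.067 = 5561  |  89000 × 0.365 = 32485 ⇒ total 38046
15–29: 58000 × 0.98 = 56840
30–44: 83000 × 0.983 = 81589
45–59: 89000 × 0.971 = 86419
60–74: 83000 × 0.947 = 78601
75+: 53000 × 0.954 + 59000 × 0.546 = 50562 + 32214 = 82776
Net migration: 0–14 + 350 → 38396; 15–29 + 380 → 57220; 30–44 − 320 → 81269; 45–59 − 310 → 86109; 60–74 − 140 → 78461; 75+ − 380 → 82396
End of period: [38396, 57220, 81269, 86109, 78461, 82396]
Period 2:
Births: 57220 × 0.067 = 3834  |  81269 × 0.365 = 29663 ⇒ total 33497
15–29: 38396 × 0.98 = 37628
30–44: 57220 × 0.983 = 56247
45–59: 81269 × 0.971 = 78912
60–74: 86109 × 0.947 = 81545
75+: 78461 × 0.954 + 82396 × 0.546 = 74852 + 44988 = 119840
Net migration: 0–14 + 350 → 33847; 15–29 + 380 → 38008; 30–44 − 320 → 55927; 45–59 − 310 → 78602; 60–74 − 140 → 81405; 75+ − 380 → 119460
End of period: [33847, 38008, 55927, 78602, 81405, 119460]
Period 3:
Births: 38008 × 0.067 = 2547  |  55927 × 0.365 = 20413 ⇒ total 22960
15–29: 33847 × 0.98 = 33170
30–44: 38008 × 0.983 = 37362
45–59: 55927 × 0.971 = 54305
60–74: 78602 × 0.947 = 74436
75+: 81405 × 0.954 + 119460 × 0.546 = 77660 + 65225 = 142885
Net migration: 0–14 + 350 → 23310; 15–29 + 380 → 33550; 30–44 − 320 → 37042; 45–59 − 310 → 53995; 60–74 − 140 → 74296; 75+ − 380 → 142505
End of period: [23310, 33550, 37042, 53995, 74296, 142505]
Dependents (band 0–14 + band 75+) = 23310 + 142505 = 165815; working-age = 198883; ratio = 165815/198883 × 100 = 83.4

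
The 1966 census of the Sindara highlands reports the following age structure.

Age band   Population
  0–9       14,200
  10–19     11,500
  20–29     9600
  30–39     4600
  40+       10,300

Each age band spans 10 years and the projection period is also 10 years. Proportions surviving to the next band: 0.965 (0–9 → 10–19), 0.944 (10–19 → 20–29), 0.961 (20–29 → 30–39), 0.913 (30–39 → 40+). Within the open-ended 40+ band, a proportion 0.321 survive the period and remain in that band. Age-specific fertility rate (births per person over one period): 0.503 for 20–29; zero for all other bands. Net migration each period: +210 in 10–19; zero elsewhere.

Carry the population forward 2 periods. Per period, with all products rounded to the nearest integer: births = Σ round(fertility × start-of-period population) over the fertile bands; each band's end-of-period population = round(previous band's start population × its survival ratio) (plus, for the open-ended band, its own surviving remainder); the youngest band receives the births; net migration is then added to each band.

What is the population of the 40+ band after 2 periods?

10832

Numbering the groups 1..5 from youngest to oldest:
Period 1:
Births: 9600 × 0.503 = 4829
Group 2: 14200 × 0.965 = 13703
Group 3: 11500 × 0.944 = 10856
Group 4: 9600 × 0.961 = 9226
Group 5: 4600 × 0.913 + 10300 × 0.321 = 4200 + 3306 = 7506
Net migration: Group 2 + 210 → 13913
→ [4829, 13913, 10856, 9226, 7506]
Period 2:
Births: 10856 × 0.503 = 5461
Group 2: 4829 × 0.965 = 4660
Group 3: 13913 × 0.944 = 13134
Group 4: 10856 × 0.961 = 10433
Group 5: 9226 × 0.913 + 7506 × 0.321 = 8423 + 2409 = 10832
Net migration: Group 2 + 210 → 4870
→ [5461, 4870, 13134, 10433, 10832]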